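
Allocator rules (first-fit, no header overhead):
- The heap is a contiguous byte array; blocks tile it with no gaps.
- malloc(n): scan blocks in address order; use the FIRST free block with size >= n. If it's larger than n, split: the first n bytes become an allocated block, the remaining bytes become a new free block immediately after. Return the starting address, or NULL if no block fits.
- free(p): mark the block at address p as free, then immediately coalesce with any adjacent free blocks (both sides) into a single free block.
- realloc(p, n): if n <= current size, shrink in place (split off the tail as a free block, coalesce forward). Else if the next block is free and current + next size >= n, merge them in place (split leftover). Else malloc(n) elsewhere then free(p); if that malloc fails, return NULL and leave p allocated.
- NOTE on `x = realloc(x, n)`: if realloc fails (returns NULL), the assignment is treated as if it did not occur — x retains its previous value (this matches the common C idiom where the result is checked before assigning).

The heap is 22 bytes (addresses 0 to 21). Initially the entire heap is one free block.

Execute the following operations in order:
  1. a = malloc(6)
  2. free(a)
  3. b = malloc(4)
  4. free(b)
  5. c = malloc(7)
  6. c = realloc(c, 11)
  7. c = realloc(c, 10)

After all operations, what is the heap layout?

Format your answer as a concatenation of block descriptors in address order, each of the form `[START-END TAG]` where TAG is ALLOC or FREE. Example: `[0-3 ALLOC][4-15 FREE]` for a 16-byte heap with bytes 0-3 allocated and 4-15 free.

Answer: [0-9 ALLOC][10-21 FREE]

Derivation:
Op 1: a = malloc(6) -> a = 0; heap: [0-5 ALLOC][6-21 FREE]
Op 2: free(a) -> (freed a); heap: [0-21 FREE]
Op 3: b = malloc(4) -> b = 0; heap: [0-3 ALLOC][4-21 FREE]
Op 4: free(b) -> (freed b); heap: [0-21 FREE]
Op 5: c = malloc(7) -> c = 0; heap: [0-6 ALLOC][7-21 FREE]
Op 6: c = realloc(c, 11) -> c = 0; heap: [0-10 ALLOC][11-21 FREE]
Op 7: c = realloc(c, 10) -> c = 0; heap: [0-9 ALLOC][10-21 FREE]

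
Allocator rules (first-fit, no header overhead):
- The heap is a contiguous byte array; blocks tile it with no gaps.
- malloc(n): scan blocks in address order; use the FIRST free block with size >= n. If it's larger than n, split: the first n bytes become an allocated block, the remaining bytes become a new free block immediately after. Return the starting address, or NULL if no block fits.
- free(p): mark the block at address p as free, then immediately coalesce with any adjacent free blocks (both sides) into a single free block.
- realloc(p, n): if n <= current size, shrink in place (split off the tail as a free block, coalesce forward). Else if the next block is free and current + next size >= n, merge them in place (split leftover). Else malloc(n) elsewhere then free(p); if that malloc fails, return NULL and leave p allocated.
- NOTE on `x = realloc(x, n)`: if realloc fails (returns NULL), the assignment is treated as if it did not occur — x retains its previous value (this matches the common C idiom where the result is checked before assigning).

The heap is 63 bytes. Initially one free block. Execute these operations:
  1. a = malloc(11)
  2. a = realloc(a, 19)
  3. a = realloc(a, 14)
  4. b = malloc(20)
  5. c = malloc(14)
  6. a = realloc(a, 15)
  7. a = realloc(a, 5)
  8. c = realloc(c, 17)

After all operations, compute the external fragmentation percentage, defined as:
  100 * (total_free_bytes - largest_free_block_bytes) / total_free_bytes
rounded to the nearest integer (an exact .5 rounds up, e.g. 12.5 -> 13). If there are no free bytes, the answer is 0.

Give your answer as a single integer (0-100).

Op 1: a = malloc(11) -> a = 0; heap: [0-10 ALLOC][11-62 FREE]
Op 2: a = realloc(a, 19) -> a = 0; heap: [0-18 ALLOC][19-62 FREE]
Op 3: a = realloc(a, 14) -> a = 0; heap: [0-13 ALLOC][14-62 FREE]
Op 4: b = malloc(20) -> b = 14; heap: [0-13 ALLOC][14-33 ALLOC][34-62 FREE]
Op 5: c = malloc(14) -> c = 34; heap: [0-13 ALLOC][14-33 ALLOC][34-47 ALLOC][48-62 FREE]
Op 6: a = realloc(a, 15) -> a = 48; heap: [0-13 FREE][14-33 ALLOC][34-47 ALLOC][48-62 ALLOC]
Op 7: a = realloc(a, 5) -> a = 48; heap: [0-13 FREE][14-33 ALLOC][34-47 ALLOC][48-52 ALLOC][53-62 FREE]
Op 8: c = realloc(c, 17) -> NULL (c unchanged); heap: [0-13 FREE][14-33 ALLOC][34-47 ALLOC][48-52 ALLOC][53-62 FREE]
Free blocks: [14 10] total_free=24 largest=14 -> 100*(24-14)/24 = 1000/24 ≈ 41.667 -> rounds to 42

Answer: 42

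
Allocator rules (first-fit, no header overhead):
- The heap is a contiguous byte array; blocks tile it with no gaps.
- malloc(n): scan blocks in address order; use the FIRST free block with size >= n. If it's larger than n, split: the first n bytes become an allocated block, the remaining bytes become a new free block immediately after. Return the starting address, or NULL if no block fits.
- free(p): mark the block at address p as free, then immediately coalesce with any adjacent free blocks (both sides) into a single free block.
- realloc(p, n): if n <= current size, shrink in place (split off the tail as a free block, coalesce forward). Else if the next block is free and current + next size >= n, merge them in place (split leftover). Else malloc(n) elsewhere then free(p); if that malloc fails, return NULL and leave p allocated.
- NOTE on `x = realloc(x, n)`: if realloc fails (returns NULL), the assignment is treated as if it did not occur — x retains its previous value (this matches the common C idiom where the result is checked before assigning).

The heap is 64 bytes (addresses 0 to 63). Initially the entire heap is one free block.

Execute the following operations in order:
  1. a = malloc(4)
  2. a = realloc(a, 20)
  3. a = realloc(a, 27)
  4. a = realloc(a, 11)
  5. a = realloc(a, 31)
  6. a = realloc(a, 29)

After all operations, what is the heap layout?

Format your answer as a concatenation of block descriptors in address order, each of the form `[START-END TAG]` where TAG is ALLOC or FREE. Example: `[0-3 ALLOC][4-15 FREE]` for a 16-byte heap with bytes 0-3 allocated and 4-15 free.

Op 1: a = malloc(4) -> a = 0; heap: [0-3 ALLOC][4-63 FREE]
Op 2: a = realloc(a, 20) -> a = 0; heap: [0-19 ALLOC][20-63 FREE]
Op 3: a = realloc(a, 27) -> a = 0; heap: [0-26 ALLOC][27-63 FREE]
Op 4: a = realloc(a, 11) -> a = 0; heap: [0-10 ALLOC][11-63 FREE]
Op 5: a = realloc(a, 31) -> a = 0; heap: [0-30 ALLOC][31-63 FREE]
Op 6: a = realloc(a, 29) -> a = 0; heap: [0-28 ALLOC][29-63 FREE]

Answer: [0-28 ALLOC][29-63 FREE]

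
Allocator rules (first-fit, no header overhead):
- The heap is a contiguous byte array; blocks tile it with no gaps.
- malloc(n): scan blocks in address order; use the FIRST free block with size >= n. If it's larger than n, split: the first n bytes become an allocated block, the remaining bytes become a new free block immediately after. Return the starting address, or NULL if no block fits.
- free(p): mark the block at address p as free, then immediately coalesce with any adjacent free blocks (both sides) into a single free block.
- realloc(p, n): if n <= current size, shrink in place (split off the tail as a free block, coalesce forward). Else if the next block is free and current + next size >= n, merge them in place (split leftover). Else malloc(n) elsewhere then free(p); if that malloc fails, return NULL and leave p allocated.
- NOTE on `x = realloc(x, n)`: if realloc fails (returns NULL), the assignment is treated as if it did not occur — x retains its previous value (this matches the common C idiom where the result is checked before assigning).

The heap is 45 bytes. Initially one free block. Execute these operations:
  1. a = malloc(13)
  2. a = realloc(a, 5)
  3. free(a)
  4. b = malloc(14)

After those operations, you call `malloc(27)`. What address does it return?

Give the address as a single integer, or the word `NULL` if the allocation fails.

Op 1: a = malloc(13) -> a = 0; heap: [0-12 ALLOC][13-44 FREE]
Op 2: a = realloc(a, 5) -> a = 0; heap: [0-4 ALLOC][5-44 FREE]
Op 3: free(a) -> (freed a); heap: [0-44 FREE]
Op 4: b = malloc(14) -> b = 0; heap: [0-13 ALLOC][14-44 FREE]
malloc(27): first-fit scan over [0-13 ALLOC][14-44 FREE] -> 14

Answer: 14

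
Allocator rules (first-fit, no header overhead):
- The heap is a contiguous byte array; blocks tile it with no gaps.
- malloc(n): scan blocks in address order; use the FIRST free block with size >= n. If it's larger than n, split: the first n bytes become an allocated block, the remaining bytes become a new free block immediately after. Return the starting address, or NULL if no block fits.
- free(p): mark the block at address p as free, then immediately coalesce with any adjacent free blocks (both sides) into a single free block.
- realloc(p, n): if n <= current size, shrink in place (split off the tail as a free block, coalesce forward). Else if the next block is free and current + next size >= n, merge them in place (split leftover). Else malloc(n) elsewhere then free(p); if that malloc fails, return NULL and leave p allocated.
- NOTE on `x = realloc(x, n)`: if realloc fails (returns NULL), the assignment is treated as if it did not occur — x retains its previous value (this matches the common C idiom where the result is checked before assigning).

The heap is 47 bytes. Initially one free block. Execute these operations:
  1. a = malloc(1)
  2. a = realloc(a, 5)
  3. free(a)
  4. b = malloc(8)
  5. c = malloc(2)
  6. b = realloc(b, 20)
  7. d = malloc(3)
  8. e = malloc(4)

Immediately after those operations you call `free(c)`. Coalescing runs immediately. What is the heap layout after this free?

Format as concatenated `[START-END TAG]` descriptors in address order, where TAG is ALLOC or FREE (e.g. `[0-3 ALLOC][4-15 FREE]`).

Answer: [0-2 ALLOC][3-6 ALLOC][7-9 FREE][10-29 ALLOC][30-46 FREE]

Derivation:
Op 1: a = malloc(1) -> a = 0; heap: [0-0 ALLOC][1-46 FREE]
Op 2: a = realloc(a, 5) -> a = 0; heap: [0-4 ALLOC][5-46 FREE]
Op 3: free(a) -> (freed a); heap: [0-46 FREE]
Op 4: b = malloc(8) -> b = 0; heap: [0-7 ALLOC][8-46 FREE]
Op 5: c = malloc(2) -> c = 8; heap: [0-7 ALLOC][8-9 ALLOC][10-46 FREE]
Op 6: b = realloc(b, 20) -> b = 10; heap: [0-7 FREE][8-9 ALLOC][10-29 ALLOC][30-46 FREE]
Op 7: d = malloc(3) -> d = 0; heap: [0-2 ALLOC][3-7 FREE][8-9 ALLOC][10-29 ALLOC][30-46 FREE]
Op 8: e = malloc(4) -> e = 3; heap: [0-2 ALLOC][3-6 ALLOC][7-7 FREE][8-9 ALLOC][10-29 ALLOC][30-46 FREE]
free(c): c = 8 -> block [8-9 ALLOC]; mark free, coalesce with adjacent free neighbors -> [0-2 ALLOC][3-6 ALLOC][7-9 FREE][10-29 ALLOC][30-46 FREE]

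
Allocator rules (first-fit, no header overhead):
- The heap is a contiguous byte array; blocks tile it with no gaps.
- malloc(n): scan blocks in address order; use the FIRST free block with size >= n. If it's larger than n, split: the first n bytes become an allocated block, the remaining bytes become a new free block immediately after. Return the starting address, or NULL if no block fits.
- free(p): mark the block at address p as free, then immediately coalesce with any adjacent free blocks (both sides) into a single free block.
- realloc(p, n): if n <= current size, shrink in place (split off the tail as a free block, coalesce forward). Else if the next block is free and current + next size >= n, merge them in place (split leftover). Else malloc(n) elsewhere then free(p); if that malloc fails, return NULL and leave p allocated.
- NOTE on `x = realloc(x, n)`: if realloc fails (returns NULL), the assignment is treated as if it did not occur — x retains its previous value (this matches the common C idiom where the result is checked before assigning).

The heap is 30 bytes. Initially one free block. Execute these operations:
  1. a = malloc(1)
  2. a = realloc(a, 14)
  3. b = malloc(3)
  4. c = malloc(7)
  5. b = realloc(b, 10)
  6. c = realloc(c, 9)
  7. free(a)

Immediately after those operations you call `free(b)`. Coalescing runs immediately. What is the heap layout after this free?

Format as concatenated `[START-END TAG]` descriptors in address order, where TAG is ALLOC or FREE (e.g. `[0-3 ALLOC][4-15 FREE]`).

Answer: [0-16 FREE][17-25 ALLOC][26-29 FREE]

Derivation:
Op 1: a = malloc(1) -> a = 0; heap: [0-0 ALLOC][1-29 FREE]
Op 2: a = realloc(a, 14) -> a = 0; heap: [0-13 ALLOC][14-29 FREE]
Op 3: b = malloc(3) -> b = 14; heap: [0-13 ALLOC][14-16 ALLOC][17-29 FREE]
Op 4: c = malloc(7) -> c = 17; heap: [0-13 ALLOC][14-16 ALLOC][17-23 ALLOC][24-29 FREE]
Op 5: b = realloc(b, 10) -> NULL (b unchanged); heap: [0-13 ALLOC][14-16 ALLOC][17-23 ALLOC][24-29 FREE]
Op 6: c = realloc(c, 9) -> c = 17; heap: [0-13 ALLOC][14-16 ALLOC][17-25 ALLOC][26-29 FREE]
Op 7: free(a) -> (freed a); heap: [0-13 FREE][14-16 ALLOC][17-25 ALLOC][26-29 FREE]
free(b): b = 14 -> block [14-16 ALLOC]; mark free, coalesce with adjacent free neighbors -> [0-16 FREE][17-25 ALLOC][26-29 FREE]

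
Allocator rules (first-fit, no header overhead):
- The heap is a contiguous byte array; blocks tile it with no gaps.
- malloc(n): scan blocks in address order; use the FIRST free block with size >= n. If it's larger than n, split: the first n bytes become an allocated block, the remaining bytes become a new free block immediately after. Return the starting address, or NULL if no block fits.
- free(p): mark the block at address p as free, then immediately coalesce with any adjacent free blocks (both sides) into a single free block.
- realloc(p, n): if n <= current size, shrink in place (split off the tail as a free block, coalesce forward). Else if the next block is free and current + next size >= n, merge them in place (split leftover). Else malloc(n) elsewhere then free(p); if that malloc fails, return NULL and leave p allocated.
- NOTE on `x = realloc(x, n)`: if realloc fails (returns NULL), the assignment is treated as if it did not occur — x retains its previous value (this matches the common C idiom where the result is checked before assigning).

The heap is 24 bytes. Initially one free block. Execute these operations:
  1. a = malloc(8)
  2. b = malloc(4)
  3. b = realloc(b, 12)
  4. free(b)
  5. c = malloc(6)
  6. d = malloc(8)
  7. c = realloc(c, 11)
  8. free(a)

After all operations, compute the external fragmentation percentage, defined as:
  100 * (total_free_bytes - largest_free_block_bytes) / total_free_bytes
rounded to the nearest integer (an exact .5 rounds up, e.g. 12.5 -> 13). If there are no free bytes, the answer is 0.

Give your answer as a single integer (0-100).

Answer: 20

Derivation:
Op 1: a = malloc(8) -> a = 0; heap: [0-7 ALLOC][8-23 FREE]
Op 2: b = malloc(4) -> b = 8; heap: [0-7 ALLOC][8-11 ALLOC][12-23 FREE]
Op 3: b = realloc(b, 12) -> b = 8; heap: [0-7 ALLOC][8-19 ALLOC][20-23 FREE]
Op 4: free(b) -> (freed b); heap: [0-7 ALLOC][8-23 FREE]
Op 5: c = malloc(6) -> c = 8; heap: [0-7 ALLOC][8-13 ALLOC][14-23 FREE]
Op 6: d = malloc(8) -> d = 14; heap: [0-7 ALLOC][8-13 ALLOC][14-21 ALLOC][22-23 FREE]
Op 7: c = realloc(c, 11) -> NULL (c unchanged); heap: [0-7 ALLOC][8-13 ALLOC][14-21 ALLOC][22-23 FREE]
Op 8: free(a) -> (freed a); heap: [0-7 FREE][8-13 ALLOC][14-21 ALLOC][22-23 FREE]
Free blocks: [8 2] total_free=10 largest=8 -> 100*(10-8)/10 = 200/10 = 20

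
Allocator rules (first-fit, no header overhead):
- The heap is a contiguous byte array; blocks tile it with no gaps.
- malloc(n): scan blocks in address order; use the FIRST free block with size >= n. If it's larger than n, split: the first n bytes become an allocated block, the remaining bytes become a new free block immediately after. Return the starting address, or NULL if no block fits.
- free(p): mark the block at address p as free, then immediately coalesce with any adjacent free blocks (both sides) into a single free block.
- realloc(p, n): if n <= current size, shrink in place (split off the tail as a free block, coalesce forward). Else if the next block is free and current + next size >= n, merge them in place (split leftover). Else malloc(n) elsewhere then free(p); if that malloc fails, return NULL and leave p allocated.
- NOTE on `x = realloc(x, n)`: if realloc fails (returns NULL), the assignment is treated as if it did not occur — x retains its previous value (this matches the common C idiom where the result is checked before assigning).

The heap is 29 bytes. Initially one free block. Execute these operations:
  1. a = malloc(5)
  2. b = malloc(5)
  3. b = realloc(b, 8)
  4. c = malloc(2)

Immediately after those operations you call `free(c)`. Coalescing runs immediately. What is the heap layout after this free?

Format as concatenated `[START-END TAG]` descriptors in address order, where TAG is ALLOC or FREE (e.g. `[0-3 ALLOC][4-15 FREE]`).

Answer: [0-4 ALLOC][5-12 ALLOC][13-28 FREE]

Derivation:
Op 1: a = malloc(5) -> a = 0; heap: [0-4 ALLOC][5-28 FREE]
Op 2: b = malloc(5) -> b = 5; heap: [0-4 ALLOC][5-9 ALLOC][10-28 FREE]
Op 3: b = realloc(b, 8) -> b = 5; heap: [0-4 ALLOC][5-12 ALLOC][13-28 FREE]
Op 4: c = malloc(2) -> c = 13; heap: [0-4 ALLOC][5-12 ALLOC][13-14 ALLOC][15-28 FREE]
free(c): c = 13 -> block [13-14 ALLOC]; mark free, coalesce with adjacent free neighbors -> [0-4 ALLOC][5-12 ALLOC][13-28 FREE]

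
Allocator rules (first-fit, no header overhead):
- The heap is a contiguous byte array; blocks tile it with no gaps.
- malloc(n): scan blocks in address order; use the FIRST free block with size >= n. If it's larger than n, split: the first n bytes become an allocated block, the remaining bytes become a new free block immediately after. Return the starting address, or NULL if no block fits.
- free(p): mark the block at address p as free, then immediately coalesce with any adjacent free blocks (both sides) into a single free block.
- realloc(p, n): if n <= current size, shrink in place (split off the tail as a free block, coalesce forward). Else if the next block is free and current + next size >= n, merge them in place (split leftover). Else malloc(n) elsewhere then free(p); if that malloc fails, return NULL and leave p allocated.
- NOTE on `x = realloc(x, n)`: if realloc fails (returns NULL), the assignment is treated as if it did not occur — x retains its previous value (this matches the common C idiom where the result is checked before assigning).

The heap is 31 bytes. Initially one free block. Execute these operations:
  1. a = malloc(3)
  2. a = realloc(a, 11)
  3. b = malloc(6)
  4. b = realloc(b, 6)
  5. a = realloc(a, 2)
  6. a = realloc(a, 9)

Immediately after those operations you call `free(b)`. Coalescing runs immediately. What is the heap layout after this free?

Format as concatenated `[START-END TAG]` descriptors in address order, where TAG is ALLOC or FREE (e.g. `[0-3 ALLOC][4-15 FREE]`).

Op 1: a = malloc(3) -> a = 0; heap: [0-2 ALLOC][3-30 FREE]
Op 2: a = realloc(a, 11) -> a = 0; heap: [0-10 ALLOC][11-30 FREE]
Op 3: b = malloc(6) -> b = 11; heap: [0-10 ALLOC][11-16 ALLOC][17-30 FREE]
Op 4: b = realloc(b, 6) -> b = 11; heap: [0-10 ALLOC][11-16 ALLOC][17-30 FREE]
Op 5: a = realloc(a, 2) -> a = 0; heap: [0-1 ALLOC][2-10 FREE][11-16 ALLOC][17-30 FREE]
Op 6: a = realloc(a, 9) -> a = 0; heap: [0-8 ALLOC][9-10 FREE][11-16 ALLOC][17-30 FREE]
free(b): b = 11 -> block [11-16 ALLOC]; mark free, coalesce with adjacent free neighbors -> [0-8 ALLOC][9-30 FREE]

Answer: [0-8 ALLOC][9-30 FREE]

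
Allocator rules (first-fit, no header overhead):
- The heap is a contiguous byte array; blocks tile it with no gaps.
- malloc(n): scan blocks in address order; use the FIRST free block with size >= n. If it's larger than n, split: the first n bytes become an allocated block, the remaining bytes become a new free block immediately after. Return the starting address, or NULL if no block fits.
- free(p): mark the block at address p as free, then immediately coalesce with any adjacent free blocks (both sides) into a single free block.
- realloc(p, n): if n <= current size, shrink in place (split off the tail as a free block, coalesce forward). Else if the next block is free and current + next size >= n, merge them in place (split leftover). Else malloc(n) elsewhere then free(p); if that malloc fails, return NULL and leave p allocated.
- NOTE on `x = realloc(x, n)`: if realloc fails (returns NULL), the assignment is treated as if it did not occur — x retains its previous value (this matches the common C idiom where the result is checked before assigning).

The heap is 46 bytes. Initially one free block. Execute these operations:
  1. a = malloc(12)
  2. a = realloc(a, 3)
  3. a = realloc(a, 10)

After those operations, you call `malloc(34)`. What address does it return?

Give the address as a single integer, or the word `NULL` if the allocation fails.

Answer: 10

Derivation:
Op 1: a = malloc(12) -> a = 0; heap: [0-11 ALLOC][12-45 FREE]
Op 2: a = realloc(a, 3) -> a = 0; heap: [0-2 ALLOC][3-45 FREE]
Op 3: a = realloc(a, 10) -> a = 0; heap: [0-9 ALLOC][10-45 FREE]
malloc(34): first-fit scan over [0-9 ALLOC][10-45 FREE] -> 10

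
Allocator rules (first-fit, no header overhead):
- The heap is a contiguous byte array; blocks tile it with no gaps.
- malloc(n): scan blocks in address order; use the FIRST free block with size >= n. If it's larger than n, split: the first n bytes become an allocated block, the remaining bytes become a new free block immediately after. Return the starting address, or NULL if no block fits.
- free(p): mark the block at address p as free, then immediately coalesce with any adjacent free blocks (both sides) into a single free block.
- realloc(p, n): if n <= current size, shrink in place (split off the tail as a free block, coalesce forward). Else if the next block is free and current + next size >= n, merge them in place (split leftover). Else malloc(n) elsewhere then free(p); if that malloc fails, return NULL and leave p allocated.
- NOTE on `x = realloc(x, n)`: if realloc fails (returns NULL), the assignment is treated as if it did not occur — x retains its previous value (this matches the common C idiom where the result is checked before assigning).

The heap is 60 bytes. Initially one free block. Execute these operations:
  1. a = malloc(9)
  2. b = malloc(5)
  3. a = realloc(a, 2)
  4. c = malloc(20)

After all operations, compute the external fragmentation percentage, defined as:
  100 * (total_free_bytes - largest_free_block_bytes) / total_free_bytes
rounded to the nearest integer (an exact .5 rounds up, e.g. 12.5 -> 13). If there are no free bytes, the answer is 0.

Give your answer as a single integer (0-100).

Answer: 21

Derivation:
Op 1: a = malloc(9) -> a = 0; heap: [0-8 ALLOC][9-59 FREE]
Op 2: b = malloc(5) -> b = 9; heap: [0-8 ALLOC][9-13 ALLOC][14-59 FREE]
Op 3: a = realloc(a, 2) -> a = 0; heap: [0-1 ALLOC][2-8 FREE][9-13 ALLOC][14-59 FREE]
Op 4: c = malloc(20) -> c = 14; heap: [0-1 ALLOC][2-8 FREE][9-13 ALLOC][14-33 ALLOC][34-59 FREE]
Free blocks: [7 26] total_free=33 largest=26 -> 100*(33-26)/33 = 700/33 ≈ 21.212 -> rounds to 21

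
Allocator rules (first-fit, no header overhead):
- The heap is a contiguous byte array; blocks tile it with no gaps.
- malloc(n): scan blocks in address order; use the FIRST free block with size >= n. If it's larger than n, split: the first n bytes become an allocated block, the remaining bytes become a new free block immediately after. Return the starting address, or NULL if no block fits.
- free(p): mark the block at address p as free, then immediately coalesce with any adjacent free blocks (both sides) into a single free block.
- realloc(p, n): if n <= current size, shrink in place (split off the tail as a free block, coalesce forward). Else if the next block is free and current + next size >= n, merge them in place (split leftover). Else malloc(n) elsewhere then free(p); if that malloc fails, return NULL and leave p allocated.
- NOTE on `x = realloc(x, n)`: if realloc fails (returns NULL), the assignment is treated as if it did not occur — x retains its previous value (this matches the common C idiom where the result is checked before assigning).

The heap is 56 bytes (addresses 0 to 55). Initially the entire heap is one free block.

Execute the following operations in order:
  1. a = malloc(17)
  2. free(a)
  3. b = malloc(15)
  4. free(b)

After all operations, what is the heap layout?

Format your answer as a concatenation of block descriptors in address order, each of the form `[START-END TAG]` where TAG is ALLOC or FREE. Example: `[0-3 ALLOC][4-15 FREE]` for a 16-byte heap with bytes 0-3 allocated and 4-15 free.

Op 1: a = malloc(17) -> a = 0; heap: [0-16 ALLOC][17-55 FREE]
Op 2: free(a) -> (freed a); heap: [0-55 FREE]
Op 3: b = malloc(15) -> b = 0; heap: [0-14 ALLOC][15-55 FREE]
Op 4: free(b) -> (freed b); heap: [0-55 FREE]

Answer: [0-55 FREE]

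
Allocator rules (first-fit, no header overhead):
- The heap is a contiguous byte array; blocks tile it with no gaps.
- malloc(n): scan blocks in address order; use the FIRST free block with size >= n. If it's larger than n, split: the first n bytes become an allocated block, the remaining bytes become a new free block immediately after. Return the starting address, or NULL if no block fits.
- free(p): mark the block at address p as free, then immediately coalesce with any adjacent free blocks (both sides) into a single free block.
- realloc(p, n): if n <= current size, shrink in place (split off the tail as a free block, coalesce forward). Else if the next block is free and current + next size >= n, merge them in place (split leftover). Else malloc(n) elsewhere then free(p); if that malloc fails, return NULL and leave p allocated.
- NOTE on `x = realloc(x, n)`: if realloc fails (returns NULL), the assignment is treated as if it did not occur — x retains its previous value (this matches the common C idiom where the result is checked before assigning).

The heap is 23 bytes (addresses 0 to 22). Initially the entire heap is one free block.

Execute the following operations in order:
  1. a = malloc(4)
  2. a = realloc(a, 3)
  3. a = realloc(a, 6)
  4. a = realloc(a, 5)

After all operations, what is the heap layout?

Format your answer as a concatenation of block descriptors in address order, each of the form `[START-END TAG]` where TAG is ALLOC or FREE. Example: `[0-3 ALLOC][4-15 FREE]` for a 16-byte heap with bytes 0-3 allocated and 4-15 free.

Answer: [0-4 ALLOC][5-22 FREE]

Derivation:
Op 1: a = malloc(4) -> a = 0; heap: [0-3 ALLOC][4-22 FREE]
Op 2: a = realloc(a, 3) -> a = 0; heap: [0-2 ALLOC][3-22 FREE]
Op 3: a = realloc(a, 6) -> a = 0; heap: [0-5 ALLOC][6-22 FREE]
Op 4: a = realloc(a, 5) -> a = 0; heap: [0-4 ALLOC][5-22 FREE]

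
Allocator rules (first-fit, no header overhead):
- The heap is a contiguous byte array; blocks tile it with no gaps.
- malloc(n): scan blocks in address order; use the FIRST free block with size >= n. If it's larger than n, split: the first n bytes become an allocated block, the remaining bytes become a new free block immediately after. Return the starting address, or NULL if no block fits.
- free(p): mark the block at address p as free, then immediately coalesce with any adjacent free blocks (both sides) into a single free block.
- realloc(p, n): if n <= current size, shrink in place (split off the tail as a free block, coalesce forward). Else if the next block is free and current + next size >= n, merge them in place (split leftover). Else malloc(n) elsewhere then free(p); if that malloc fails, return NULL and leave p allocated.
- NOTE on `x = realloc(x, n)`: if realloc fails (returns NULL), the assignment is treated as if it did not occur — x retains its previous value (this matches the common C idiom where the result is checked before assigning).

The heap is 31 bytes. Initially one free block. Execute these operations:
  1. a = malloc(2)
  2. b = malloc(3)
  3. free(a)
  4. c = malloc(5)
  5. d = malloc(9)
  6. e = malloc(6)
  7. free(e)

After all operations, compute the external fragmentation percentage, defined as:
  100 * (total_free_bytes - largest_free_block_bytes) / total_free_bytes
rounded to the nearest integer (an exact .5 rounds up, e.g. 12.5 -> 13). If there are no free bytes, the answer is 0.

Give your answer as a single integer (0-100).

Op 1: a = malloc(2) -> a = 0; heap: [0-1 ALLOC][2-30 FREE]
Op 2: b = malloc(3) -> b = 2; heap: [0-1 ALLOC][2-4 ALLOC][5-30 FREE]
Op 3: free(a) -> (freed a); heap: [0-1 FREE][2-4 ALLOC][5-30 FREE]
Op 4: c = malloc(5) -> c = 5; heap: [0-1 FREE][2-4 ALLOC][5-9 ALLOC][10-30 FREE]
Op 5: d = malloc(9) -> d = 10; heap: [0-1 FREE][2-4 ALLOC][5-9 ALLOC][10-18 ALLOC][19-30 FREE]
Op 6: e = malloc(6) -> e = 19; heap: [0-1 FREE][2-4 ALLOC][5-9 ALLOC][10-18 ALLOC][19-24 ALLOC][25-30 FREE]
Op 7: free(e) -> (freed e); heap: [0-1 FREE][2-4 ALLOC][5-9 ALLOC][10-18 ALLOC][19-30 FREE]
Free blocks: [2 12] total_free=14 largest=12 -> 100*(14-12)/14 = 200/14 ≈ 14.286 -> rounds to 14

Answer: 14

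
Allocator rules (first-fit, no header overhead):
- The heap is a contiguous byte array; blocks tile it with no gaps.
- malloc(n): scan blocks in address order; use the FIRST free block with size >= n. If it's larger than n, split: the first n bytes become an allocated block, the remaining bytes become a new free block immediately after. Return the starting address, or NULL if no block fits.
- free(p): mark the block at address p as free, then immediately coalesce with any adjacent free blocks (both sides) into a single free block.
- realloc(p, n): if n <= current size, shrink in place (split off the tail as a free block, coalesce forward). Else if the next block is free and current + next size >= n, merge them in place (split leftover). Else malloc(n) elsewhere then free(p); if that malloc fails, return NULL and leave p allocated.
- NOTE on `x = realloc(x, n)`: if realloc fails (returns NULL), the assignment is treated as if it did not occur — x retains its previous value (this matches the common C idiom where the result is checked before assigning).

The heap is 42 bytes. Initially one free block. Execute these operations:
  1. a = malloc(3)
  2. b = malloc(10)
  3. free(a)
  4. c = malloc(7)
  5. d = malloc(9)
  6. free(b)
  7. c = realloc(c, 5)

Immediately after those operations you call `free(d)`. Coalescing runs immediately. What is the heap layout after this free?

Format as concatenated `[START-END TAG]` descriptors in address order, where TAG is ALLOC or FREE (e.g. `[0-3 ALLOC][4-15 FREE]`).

Answer: [0-12 FREE][13-17 ALLOC][18-41 FREE]

Derivation:
Op 1: a = malloc(3) -> a = 0; heap: [0-2 ALLOC][3-41 FREE]
Op 2: b = malloc(10) -> b = 3; heap: [0-2 ALLOC][3-12 ALLOC][13-41 FREE]
Op 3: free(a) -> (freed a); heap: [0-2 FREE][3-12 ALLOC][13-41 FREE]
Op 4: c = malloc(7) -> c = 13; heap: [0-2 FREE][3-12 ALLOC][13-19 ALLOC][20-41 FREE]
Op 5: d = malloc(9) -> d = 20; heap: [0-2 FREE][3-12 ALLOC][13-19 ALLOC][20-28 ALLOC][29-41 FREE]
Op 6: free(b) -> (freed b); heap: [0-12 FREE][13-19 ALLOC][20-28 ALLOC][29-41 FREE]
Op 7: c = realloc(c, 5) -> c = 13; heap: [0-12 FREE][13-17 ALLOC][18-19 FREE][20-28 ALLOC][29-41 FREE]
free(d): d = 20 -> block [20-28 ALLOC]; mark free, coalesce with adjacent free neighbors -> [0-12 FREE][13-17 ALLOC][18-41 FREE]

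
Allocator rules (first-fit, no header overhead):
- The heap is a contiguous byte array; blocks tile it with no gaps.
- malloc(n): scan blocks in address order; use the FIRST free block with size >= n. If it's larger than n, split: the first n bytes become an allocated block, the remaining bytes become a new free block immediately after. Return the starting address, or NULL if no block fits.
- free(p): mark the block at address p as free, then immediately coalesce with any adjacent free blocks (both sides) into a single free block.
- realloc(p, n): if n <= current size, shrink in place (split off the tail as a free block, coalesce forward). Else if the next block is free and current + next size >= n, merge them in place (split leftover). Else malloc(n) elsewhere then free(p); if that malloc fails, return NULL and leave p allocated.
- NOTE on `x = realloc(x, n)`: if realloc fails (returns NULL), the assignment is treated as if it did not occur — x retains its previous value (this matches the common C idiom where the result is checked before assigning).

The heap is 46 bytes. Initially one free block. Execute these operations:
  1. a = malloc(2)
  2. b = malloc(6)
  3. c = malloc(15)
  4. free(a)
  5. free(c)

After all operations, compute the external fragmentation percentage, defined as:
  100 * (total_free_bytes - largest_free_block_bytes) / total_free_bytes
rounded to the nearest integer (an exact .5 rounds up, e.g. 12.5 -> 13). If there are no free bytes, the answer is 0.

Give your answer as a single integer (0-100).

Answer: 5

Derivation:
Op 1: a = malloc(2) -> a = 0; heap: [0-1 ALLOC][2-45 FREE]
Op 2: b = malloc(6) -> b = 2; heap: [0-1 ALLOC][2-7 ALLOC][8-45 FREE]
Op 3: c = malloc(15) -> c = 8; heap: [0-1 ALLOC][2-7 ALLOC][8-22 ALLOC][23-45 FREE]
Op 4: free(a) -> (freed a); heap: [0-1 FREE][2-7 ALLOC][8-22 ALLOC][23-45 FREE]
Op 5: free(c) -> (freed c); heap: [0-1 FREE][2-7 ALLOC][8-45 FREE]
Free blocks: [2 38] total_free=40 largest=38 -> 100*(40-38)/40 = 200/40 = 5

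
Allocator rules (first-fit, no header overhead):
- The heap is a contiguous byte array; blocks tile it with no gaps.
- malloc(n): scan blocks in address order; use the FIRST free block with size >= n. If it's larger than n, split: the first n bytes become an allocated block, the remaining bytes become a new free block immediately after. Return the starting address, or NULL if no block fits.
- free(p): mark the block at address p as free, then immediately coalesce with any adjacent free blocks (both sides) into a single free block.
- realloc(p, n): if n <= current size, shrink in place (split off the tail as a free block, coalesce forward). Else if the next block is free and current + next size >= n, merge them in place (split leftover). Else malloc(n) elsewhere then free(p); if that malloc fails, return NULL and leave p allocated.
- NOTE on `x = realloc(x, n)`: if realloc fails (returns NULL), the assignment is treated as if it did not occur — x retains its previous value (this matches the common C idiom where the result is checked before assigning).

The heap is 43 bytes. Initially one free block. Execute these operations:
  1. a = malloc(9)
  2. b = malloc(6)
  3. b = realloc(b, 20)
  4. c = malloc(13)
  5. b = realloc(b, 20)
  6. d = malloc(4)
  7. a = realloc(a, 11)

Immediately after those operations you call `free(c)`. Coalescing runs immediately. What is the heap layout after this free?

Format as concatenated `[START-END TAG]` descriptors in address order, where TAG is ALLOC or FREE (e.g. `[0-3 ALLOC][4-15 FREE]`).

Answer: [0-8 ALLOC][9-28 ALLOC][29-42 FREE]

Derivation:
Op 1: a = malloc(9) -> a = 0; heap: [0-8 ALLOC][9-42 FREE]
Op 2: b = malloc(6) -> b = 9; heap: [0-8 ALLOC][9-14 ALLOC][15-42 FREE]
Op 3: b = realloc(b, 20) -> b = 9; heap: [0-8 ALLOC][9-28 ALLOC][29-42 FREE]
Op 4: c = malloc(13) -> c = 29; heap: [0-8 ALLOC][9-28 ALLOC][29-41 ALLOC][42-42 FREE]
Op 5: b = realloc(b, 20) -> b = 9; heap: [0-8 ALLOC][9-28 ALLOC][29-41 ALLOC][42-42 FREE]
Op 6: d = malloc(4) -> d = NULL; heap: [0-8 ALLOC][9-28 ALLOC][29-41 ALLOC][42-42 FREE]
Op 7: a = realloc(a, 11) -> NULL (a unchanged); heap: [0-8 ALLOC][9-28 ALLOC][29-41 ALLOC][42-42 FREE]
free(c): c = 29 -> block [29-41 ALLOC]; mark free, coalesce with adjacent free neighbors -> [0-8 ALLOC][9-28 ALLOC][29-42 FREE]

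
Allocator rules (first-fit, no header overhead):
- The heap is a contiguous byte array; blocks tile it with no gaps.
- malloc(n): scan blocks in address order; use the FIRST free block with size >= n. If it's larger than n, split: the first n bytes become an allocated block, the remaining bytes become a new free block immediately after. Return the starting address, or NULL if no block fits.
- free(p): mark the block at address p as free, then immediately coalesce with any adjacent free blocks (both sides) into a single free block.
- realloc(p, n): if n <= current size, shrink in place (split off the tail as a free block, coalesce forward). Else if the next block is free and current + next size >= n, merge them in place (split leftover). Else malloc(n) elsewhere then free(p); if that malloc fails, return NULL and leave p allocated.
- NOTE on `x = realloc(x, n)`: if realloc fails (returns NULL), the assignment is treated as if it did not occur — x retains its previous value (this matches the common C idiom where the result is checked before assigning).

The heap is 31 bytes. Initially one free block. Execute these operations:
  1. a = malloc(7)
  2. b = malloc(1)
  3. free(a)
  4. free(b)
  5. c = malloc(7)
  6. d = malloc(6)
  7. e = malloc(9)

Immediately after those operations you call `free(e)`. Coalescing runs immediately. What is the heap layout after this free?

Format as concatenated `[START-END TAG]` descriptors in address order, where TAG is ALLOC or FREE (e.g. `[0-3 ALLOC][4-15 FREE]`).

Op 1: a = malloc(7) -> a = 0; heap: [0-6 ALLOC][7-30 FREE]
Op 2: b = malloc(1) -> b = 7; heap: [0-6 ALLOC][7-7 ALLOC][8-30 FREE]
Op 3: free(a) -> (freed a); heap: [0-6 FREE][7-7 ALLOC][8-30 FREE]
Op 4: free(b) -> (freed b); heap: [0-30 FREE]
Op 5: c = malloc(7) -> c = 0; heap: [0-6 ALLOC][7-30 FREE]
Op 6: d = malloc(6) -> d = 7; heap: [0-6 ALLOC][7-12 ALLOC][13-30 FREE]
Op 7: e = malloc(9) -> e = 13; heap: [0-6 ALLOC][7-12 ALLOC][13-21 ALLOC][22-30 FREE]
free(e): e = 13 -> block [13-21 ALLOC]; mark free, coalesce with adjacent free neighbors -> [0-6 ALLOC][7-12 ALLOC][13-30 FREE]

Answer: [0-6 ALLOC][7-12 ALLOC][13-30 FREE]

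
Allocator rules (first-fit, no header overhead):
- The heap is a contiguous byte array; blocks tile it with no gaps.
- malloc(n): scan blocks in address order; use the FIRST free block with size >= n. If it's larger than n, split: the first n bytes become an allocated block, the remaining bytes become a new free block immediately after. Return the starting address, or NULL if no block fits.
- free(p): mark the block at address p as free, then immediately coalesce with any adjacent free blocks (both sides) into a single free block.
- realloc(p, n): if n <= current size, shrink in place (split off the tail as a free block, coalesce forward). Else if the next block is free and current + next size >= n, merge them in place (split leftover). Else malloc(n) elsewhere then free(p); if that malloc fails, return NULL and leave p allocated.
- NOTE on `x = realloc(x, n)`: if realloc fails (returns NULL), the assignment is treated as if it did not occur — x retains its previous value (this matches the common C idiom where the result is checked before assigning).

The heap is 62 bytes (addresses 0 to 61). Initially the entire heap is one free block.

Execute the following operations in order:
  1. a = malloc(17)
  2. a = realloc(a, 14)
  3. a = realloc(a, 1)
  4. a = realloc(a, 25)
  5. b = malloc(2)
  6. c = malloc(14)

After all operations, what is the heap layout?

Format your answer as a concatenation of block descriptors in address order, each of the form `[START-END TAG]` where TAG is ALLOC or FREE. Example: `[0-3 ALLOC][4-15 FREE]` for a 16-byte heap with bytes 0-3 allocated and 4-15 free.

Op 1: a = malloc(17) -> a = 0; heap: [0-16 ALLOC][17-61 FREE]
Op 2: a = realloc(a, 14) -> a = 0; heap: [0-13 ALLOC][14-61 FREE]
Op 3: a = realloc(a, 1) -> a = 0; heap: [0-0 ALLOC][1-61 FREE]
Op 4: a = realloc(a, 25) -> a = 0; heap: [0-24 ALLOC][25-61 FREE]
Op 5: b = malloc(2) -> b = 25; heap: [0-24 ALLOC][25-26 ALLOC][27-61 FREE]
Op 6: c = malloc(14) -> c = 27; heap: [0-24 ALLOC][25-26 ALLOC][27-40 ALLOC][41-61 FREE]

Answer: [0-24 ALLOC][25-26 ALLOC][27-40 ALLOC][41-61 FREE]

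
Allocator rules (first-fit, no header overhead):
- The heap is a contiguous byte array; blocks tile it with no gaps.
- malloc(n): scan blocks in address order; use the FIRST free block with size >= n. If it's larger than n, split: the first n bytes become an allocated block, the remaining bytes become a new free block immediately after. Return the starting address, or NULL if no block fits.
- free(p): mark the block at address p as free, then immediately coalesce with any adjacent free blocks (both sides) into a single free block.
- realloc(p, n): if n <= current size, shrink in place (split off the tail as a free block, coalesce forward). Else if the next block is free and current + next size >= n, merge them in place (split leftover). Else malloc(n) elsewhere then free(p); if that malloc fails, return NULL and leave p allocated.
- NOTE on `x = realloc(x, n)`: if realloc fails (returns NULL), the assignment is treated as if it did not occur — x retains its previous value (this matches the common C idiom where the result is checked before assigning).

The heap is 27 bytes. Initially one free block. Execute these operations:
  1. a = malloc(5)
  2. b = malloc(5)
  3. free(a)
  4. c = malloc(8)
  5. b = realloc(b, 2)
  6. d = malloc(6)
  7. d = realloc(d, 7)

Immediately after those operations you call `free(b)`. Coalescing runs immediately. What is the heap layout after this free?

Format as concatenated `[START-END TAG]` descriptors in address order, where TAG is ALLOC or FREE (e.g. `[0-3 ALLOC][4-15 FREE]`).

Answer: [0-9 FREE][10-17 ALLOC][18-24 ALLOC][25-26 FREE]

Derivation:
Op 1: a = malloc(5) -> a = 0; heap: [0-4 ALLOC][5-26 FREE]
Op 2: b = malloc(5) -> b = 5; heap: [0-4 ALLOC][5-9 ALLOC][10-26 FREE]
Op 3: free(a) -> (freed a); heap: [0-4 FREE][5-9 ALLOC][10-26 FREE]
Op 4: c = malloc(8) -> c = 10; heap: [0-4 FREE][5-9 ALLOC][10-17 ALLOC][18-26 FREE]
Op 5: b = realloc(b, 2) -> b = 5; heap: [0-4 FREE][5-6 ALLOC][7-9 FREE][10-17 ALLOC][18-26 FREE]
Op 6: d = malloc(6) -> d = 18; heap: [0-4 FREE][5-6 ALLOC][7-9 FREE][10-17 ALLOC][18-23 ALLOC][24-26 FREE]
Op 7: d = realloc(d, 7) -> d = 18; heap: [0-4 FREE][5-6 ALLOC][7-9 FREE][10-17 ALLOC][18-24 ALLOC][25-26 FREE]
free(b): b = 5 -> block [5-6 ALLOC]; mark free, coalesce with adjacent free neighbors -> [0-9 FREE][10-17 ALLOC][18-24 ALLOC][25-26 FREE]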